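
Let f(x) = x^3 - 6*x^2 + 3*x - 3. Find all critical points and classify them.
f'(x) = 3*x^2 - 12*x + 3

Solve f'(x) = 0:
  Factor: 3*x^2 - 12*x + 3 = 3*(x^2 - 4*x + 1); x^2 - 4*x + 1 = 0 has no rational roots; quadratic formula: x = (4 ± √12)/2.
  ⇒ x = 2 - sqrt(3) ≈ 0.2679, sqrt(3) + 2 ≈ 3.7321

f''(x) = 6*x - 12
Second-derivative test at each critical point:
  f''(0.2679) = -10.3923 < 0 → local maximum
  f''(3.7321) = 10.3923 > 0 → local minimum

Critical points: x = 2 - sqrt(3) ≈ 0.2679 (local maximum); x = sqrt(3) + 2 ≈ 3.7321 (local minimum)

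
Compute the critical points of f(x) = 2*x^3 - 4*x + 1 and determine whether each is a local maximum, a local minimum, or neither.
f'(x) = 6*x^2 - 4

Solve f'(x) = 0:
  Factor: 6*x^2 - 4 = 2*(3*x^2 - 2); 3*x^2 - 2 = 0 has no rational roots; quadratic formula: x = (0 ± √24)/6.
  ⇒ x = -sqrt(6)/3 ≈ -0.8165, sqrt(6)/3 ≈ 0.8165

f''(x) = 12*x
Second-derivative test at each critical point:
  f''(-0.8165) = -9.7980 < 0 → local maximum
  f''(0.8165) = 9.7980 > 0 → local minimum

Critical points: x = -sqrt(6)/3 ≈ -0.8165 (local maximum); x = sqrt(6)/3 ≈ 0.8165 (local minimum)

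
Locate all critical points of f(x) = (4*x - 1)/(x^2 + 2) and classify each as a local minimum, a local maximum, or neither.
f'(x) = 2*(-2*x^2 + x + 4)/(x^4 + 4*x^2 + 4)

Solve f'(x) = 0:
  f'(x) = -2*(2*x^2 - x - 4)/(x^2 + 2)^2; the denominator is positive wherever f is defined, so f'(x) = 0 ⇔ -4*x^2 + 2*x + 8 = 0.
  Factor: -4*x^2 + 2*x + 8 = -2*(2*x^2 - x - 4); 2*x^2 - x - 4 = 0 has no rational roots; quadratic formula: x = (1 ± √33)/4.
  ⇒ x = 1/4 - sqrt(33)/4 ≈ -1.1861, 1/4 + sqrt(33)/4 ≈ 1.6861

f''(x) = 2*(4*x^2*(4*x - 1) + (1 - 12*x)*(x^2 + 2))/(x^2 + 2)^3
Second-derivative test at each critical point:
  f''(-1.1861) = 0.9898 > 0 → local minimum
  f''(1.6861) = -0.4898 < 0 → local maximum

Critical points: x = 1/4 - sqrt(33)/4 ≈ -1.1861 (local minimum); x = 1/4 + sqrt(33)/4 ≈ 1.6861 (local maximum)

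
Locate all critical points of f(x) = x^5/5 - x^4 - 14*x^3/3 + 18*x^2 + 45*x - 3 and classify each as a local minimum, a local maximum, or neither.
f'(x) = x^4 - 4*x^3 - 14*x^2 + 36*x + 45

Solve f'(x) = 0:
  Factor: x^4 - 4*x^3 - 14*x^2 + 36*x + 45 = (x - 5)*(x - 3)*(x + 1)*(x + 3) = 0.
  ⇒ x = -3, -1, 3, 5

f''(x) = 4*x^3 - 12*x^2 - 28*x + 36
Second-derivative test at each critical point:
  f''(-3) = -96 < 0 → local maximum
  f''(-1) = 48 > 0 → local minimum
  f''(3) = -48 < 0 → local maximum
  f''(5) = 96 > 0 → local minimum

Critical points: x = -3 (local maximum); x = -1 (local minimum); x = 3 (local maximum); x = 5 (local minimum)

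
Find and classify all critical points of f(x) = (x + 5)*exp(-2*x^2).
f'(x) = (-4*x*(x + 5) + 1)*exp(-2*x^2)

Solve f'(x) = 0:
  f'(x) = (-4*x^2 - 20*x + 1)·exp(-2*x^2) and exp(-2*x^2) > 0 for every x, so f'(x) = 0 ⇔ -4*x^2 - 20*x + 1 = 0.
  4*x^2 + 20*x - 1 = 0 has no rational roots; quadratic formula: x = (-20 ± √416)/8.
  ⇒ x = -sqrt(26)/2 - 5/2 ≈ -5.0495, -5/2 + sqrt(26)/2 ≈ 0.0495

f''(x) = 4*(4*x^2*(x + 5) - 3*x - 5)*exp(-2*x^2)
Second-derivative test at each critical point:
  f''(-5.0495) = 1.454e-21 > 0 → local minimum
  f''(0.0495) = -20.2963 < 0 → local maximum

Critical points: x = -sqrt(26)/2 - 5/2 ≈ -5.0495 (local minimum); x = -5/2 + sqrt(26)/2 ≈ 0.0495 (local maximum)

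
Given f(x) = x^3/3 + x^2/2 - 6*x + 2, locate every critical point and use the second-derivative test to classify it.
f'(x) = x^2 + x - 6

Solve f'(x) = 0:
  Factor: x^2 + x - 6 = (x - 2)*(x + 3) = 0.
  ⇒ x = -3, 2

f''(x) = 2*x + 1
Second-derivative test at each critical point:
  f''(-3) = -5 < 0 → local maximum
  f''(2) = 5 > 0 → local minimum

Critical points: x = -3 (local maximum); x = 2 (local minimum)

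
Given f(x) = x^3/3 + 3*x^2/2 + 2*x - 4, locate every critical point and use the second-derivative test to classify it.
f'(x) = x^2 + 3*x + 2

Solve f'(x) = 0:
  Factor: x^2 + 3*x + 2 = (x + 1)*(x + 2) = 0.
  ⇒ x = -2, -1

f''(x) = 2*x + 3
Second-derivative test at each critical point:
  f''(-2) = -1 < 0 → local maximum
  f''(-1) = 1 > 0 → local minimum

Critical points: x = -2 (local maximum); x = -1 (local minimum)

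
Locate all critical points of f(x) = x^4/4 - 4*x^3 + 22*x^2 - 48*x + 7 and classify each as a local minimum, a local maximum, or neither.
f'(x) = x^3 - 12*x^2 + 44*x - 48

Solve f'(x) = 0:
  Factor: x^3 - 12*x^2 + 44*x - 48 = (x - 6)*(x - 4)*(x - 2) = 0.
  ⇒ x = 2, 4, 6

f''(x) = 3*x^2 - 24*x + 44
Second-derivative test at each critical point:
  f''(2) = 8 > 0 → local minimum
  f''(4) = -4 < 0 → local maximum
  f''(6) = 8 > 0 → local minimum

Critical points: x = 2 (local minimum); x = 4 (local maximum); x = 6 (local minimum)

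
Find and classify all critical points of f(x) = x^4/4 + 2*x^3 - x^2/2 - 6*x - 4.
f'(x) = x^3 + 6*x^2 - x - 6

Solve f'(x) = 0:
  Factor: x^3 + 6*x^2 - x - 6 = (x - 1)*(x + 1)*(x + 6) = 0.
  ⇒ x = -6, -1, 1

f''(x) = 3*x^2 + 12*x - 1
Second-derivative test at each critical point:
  f''(-6) = 35 > 0 → local minimum
  f''(-1) = -10 < 0 → local maximum
  f''(1) = 14 > 0 → local minimum

Critical points: x = -6 (local minimum); x = -1 (local maximum); x = 1 (local minimum)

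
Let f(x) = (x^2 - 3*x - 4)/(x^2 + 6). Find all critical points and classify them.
f'(x) = (3*x^2 + 20*x - 18)/(x^4 + 12*x^2 + 36)

Solve f'(x) = 0:
  f'(x) = (3*x^2 + 20*x - 18)/(x^2 + 6)^2; the denominator is positive wherever f is defined, so f'(x) = 0 ⇔ 3*x^2 + 20*x - 18 = 0.
  3*x^2 + 20*x - 18 = 0 has no rational roots; quadratic formula: x = (-20 ± √616)/6.
  ⇒ x = -sqrt(154)/3 - 10/3 ≈ -7.4699, -10/3 + sqrt(154)/3 ≈ 0.8032

f''(x) = 6*(-x^3 - 10*x^2 + 18*x + 20)/(x^6 + 18*x^4 + 108*x^2 + 216)
Second-derivative test at each critical point:
  f''(-7.4699) = -0.0065 < 0 → local maximum
  f''(0.8032) = 0.5621 > 0 → local minimum

Critical points: x = -sqrt(154)/3 - 10/3 ≈ -7.4699 (local maximum); x = -10/3 + sqrt(154)/3 ≈ 0.8032 (local minimum)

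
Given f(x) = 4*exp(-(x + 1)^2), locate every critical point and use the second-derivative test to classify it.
f'(x) = 8*(-x - 1)*exp(-(x + 1)^2)

Solve f'(x) = 0:
  f'(x) = (-8*x - 8)·exp(-(x + 1)^2) and exp(-(x + 1)^2) > 0 for every x, so f'(x) = 0 ⇔ -8*x - 8 = 0.
  Factor: -8*x - 8 = -8*(x + 1) = 0.
  ⇒ x = -1

f''(x) = 8*(2*(x + 1)^2 - 1)*exp(-(x + 1)^2)
Second-derivative test at each critical point:
  f''(-1) = -8 < 0 → local maximum

Critical points: x = -1 (local maximum)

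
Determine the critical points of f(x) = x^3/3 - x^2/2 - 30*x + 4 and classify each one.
f'(x) = x^2 - x - 30

Solve f'(x) = 0:
  Factor: x^2 - x - 30 = (x - 6)*(x + 5) = 0.
  ⇒ x = -5, 6

f''(x) = 2*x - 1
Second-derivative test at each critical point:
  f''(-5) = -11 < 0 → local maximum
  f''(6) = 11 > 0 → local minimum

Critical points: x = -5 (local maximum); x = 6 (local minimum)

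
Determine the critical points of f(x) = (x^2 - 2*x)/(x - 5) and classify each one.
f'(x) = (x^2 - 10*x + 10)/(x^2 - 10*x + 25)

Solve f'(x) = 0:
  f'(x) = (x^2 - 10*x + 10)/(x - 5)^2; the denominator is positive wherever f is defined, so f'(x) = 0 ⇔ x^2 - 10*x + 10 = 0.
  x^2 - 10*x + 10 = 0 has no rational roots; quadratic formula: x = (10 ± √60)/2.
  ⇒ x = 5 - sqrt(15) ≈ 1.1270, sqrt(15) + 5 ≈ 8.8730

f''(x) = 30/(x^3 - 15*x^2 + 75*x - 125)
Second-derivative test at each critical point:
  f''(1.1270) = -0.5164 < 0 → local maximum
  f''(8.8730) = 0.5164 > 0 → local minimum

Critical points: x = 5 - sqrt(15) ≈ 1.1270 (local maximum); x = sqrt(15) + 5 ≈ 8.8730 (local minimum)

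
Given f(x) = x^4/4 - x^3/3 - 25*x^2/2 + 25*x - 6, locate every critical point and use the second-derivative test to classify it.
f'(x) = x^3 - x^2 - 25*x + 25

Solve f'(x) = 0:
  Factor: x^3 - x^2 - 25*x + 25 = (x - 5)*(x - 1)*(x + 5) = 0.
  ⇒ x = -5, 1, 5

f''(x) = 3*x^2 - 2*x - 25
Second-derivative test at each critical point:
  f''(-5) = 60 > 0 → local minimum
  f''(1) = -24 < 0 → local maximum
  f''(5) = 40 > 0 → local minimum

Critical points: x = -5 (local minimum); x = 1 (local maximum); x = 5 (local minimum)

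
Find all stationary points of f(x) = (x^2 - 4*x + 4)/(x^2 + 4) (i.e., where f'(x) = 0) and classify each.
f'(x) = 4*(x^2 - 4)/(x^4 + 8*x^2 + 16)

Solve f'(x) = 0:
  f'(x) = 4*(x - 2)*(x + 2)/(x^2 + 4)^2; the denominator is positive wherever f is defined, so f'(x) = 0 ⇔ 4*x^2 - 16 = 0.
  Factor: 4*x^2 - 16 = 4*(x - 2)*(x + 2) = 0.
  ⇒ x = -2, 2

f''(x) = 8*x*(12 - x^2)/(x^6 + 12*x^4 + 48*x^2 + 64)
Second-derivative test at each critical point:
  f''(-2) = -1/4 < 0 → local maximum
  f''(2) = 1/4 > 0 → local minimum

Critical points: x = -2 (local maximum); x = 2 (local minimum)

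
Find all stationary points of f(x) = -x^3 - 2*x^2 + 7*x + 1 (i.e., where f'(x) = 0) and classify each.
f'(x) = -3*x^2 - 4*x + 7

Solve f'(x) = 0:
  Factor: -3*x^2 - 4*x + 7 = -(x - 1)*(3*x + 7) = 0.
  ⇒ x = -7/3, 1

f''(x) = -6*x - 4
Second-derivative test at each critical point:
  f''(-7/3) = 10 > 0 → local minimum
  f''(1) = -10 < 0 → local maximum

Critical points: x = -7/3 (local minimum); x = 1 (local maximum)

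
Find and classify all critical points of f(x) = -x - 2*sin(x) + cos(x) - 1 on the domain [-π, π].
f'(x) = -sin(x) - 2*cos(x) - 1

Solve f'(x) = 0 on [-π, π]:
  f'(x) = 0 ⇔ -sin(x) - 2*cos(x) = 1. Write the left side as R·cos(x + φ) with R = √((-2)² + 1²) = sqrt(5), cos φ = -2*sqrt(5)/5, sin φ = sqrt(5)/5; then cos(x + φ) = sqrt(5)/5. Solve for x and keep the solutions lying in [-π, π].
  ⇒ x = -pi/2 ≈ -1.5708, pi - atan(3/4) ≈ 2.4981

f''(x) = 2*sin(x) - cos(x)
Second-derivative test at each critical point:
  f''(-1.5708) = -2 < 0 → local maximum
  f''(2.4981) = 2 > 0 → local minimum

Critical points: x = -pi/2 ≈ -1.5708 (local maximum); x = pi - atan(3/4) ≈ 2.4981 (local minimum)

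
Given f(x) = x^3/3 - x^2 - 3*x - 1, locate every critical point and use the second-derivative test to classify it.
f'(x) = x^2 - 2*x - 3

Solve f'(x) = 0:
  Factor: x^2 - 2*x - 3 = (x - 3)*(x + 1) = 0.
  ⇒ x = -1, 3

f''(x) = 2*x - 2
Second-derivative test at each critical point:
  f''(-1) = -4 < 0 → local maximum
  f''(3) = 4 > 0 → local minimum

Critical points: x = -1 (local maximum); x = 3 (local minimum)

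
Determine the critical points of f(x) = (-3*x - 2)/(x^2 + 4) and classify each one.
f'(x) = (3*x^2 + 4*x - 12)/(x^4 + 8*x^2 + 16)

Solve f'(x) = 0:
  f'(x) = (3*x^2 + 4*x - 12)/(x^2 + 4)^2; the denominator is positive wherever f is defined, so f'(x) = 0 ⇔ 3*x^2 + 4*x - 12 = 0.
  3*x^2 + 4*x - 12 = 0 has no rational roots; quadratic formula: x = (-4 ± √160)/6.
  ⇒ x = -2*sqrt(10)/3 - 2/3 ≈ -2.7749, -2/3 + 2*sqrt(10)/3 ≈ 1.4415

f''(x) = 2*(-4*x^2*(3*x + 2) + (9*x + 2)*(x^2 + 4))/(x^2 + 4)^3
Second-derivative test at each critical point:
  f''(-2.7749) = -0.0924 < 0 → local maximum
  f''(1.4415) = 0.3424 > 0 → local minimum

Critical points: x = -2*sqrt(10)/3 - 2/3 ≈ -2.7749 (local maximum); x = -2/3 + 2*sqrt(10)/3 ≈ 1.4415 (local minimum)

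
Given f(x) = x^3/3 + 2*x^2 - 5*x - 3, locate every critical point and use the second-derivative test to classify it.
f'(x) = x^2 + 4*x - 5

Solve f'(x) = 0:
  Factor: x^2 + 4*x - 5 = (x - 1)*(x + 5) = 0.
  ⇒ x = -5, 1

f''(x) = 2*x + 4
Second-derivative test at each critical point:
  f''(-5) = -6 < 0 → local maximum
  f''(1) = 6 > 0 → local minimum

Critical points: x = -5 (local maximum); x = 1 (local minimum)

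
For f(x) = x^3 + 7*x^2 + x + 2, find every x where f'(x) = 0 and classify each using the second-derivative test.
f'(x) = 3*x^2 + 14*x + 1

Solve f'(x) = 0:
  3*x^2 + 14*x + 1 = 0 has no rational roots; quadratic formula: x = (-14 ± √184)/6.
  ⇒ x = -7/3 - sqrt(46)/3 ≈ -4.5941, -7/3 + sqrt(46)/3 ≈ -0.0726

f''(x) = 6*x + 14
Second-derivative test at each critical point:
  f''(-4.5941) = -13.5647 < 0 → local maximum
  f''(-0.0726) = 13.5647 > 0 → local minimum

Critical points: x = -7/3 - sqrt(46)/3 ≈ -4.5941 (local maximum); x = -7/3 + sqrt(46)/3 ≈ -0.0726 (local minimum)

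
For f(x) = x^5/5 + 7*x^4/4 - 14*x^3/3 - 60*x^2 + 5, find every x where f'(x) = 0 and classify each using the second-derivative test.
f'(x) = x*(x^3 + 7*x^2 - 14*x - 120)

Solve f'(x) = 0:
  Factor: x^4 + 7*x^3 - 14*x^2 - 120*x = x*(x - 4)*(x + 5)*(x + 6) = 0.
  ⇒ x = -6, -5, 0, 4

f''(x) = 4*x^3 + 21*x^2 - 28*x - 120
Second-derivative test at each critical point:
  f''(-6) = -60 < 0 → local maximum
  f''(-5) = 45 > 0 → local minimum
  f''(0) = -120 < 0 → local maximum
  f''(4) = 360 > 0 → local minimum

Critical points: x = -6 (local maximum); x = -5 (local minimum); x = 0 (local maximum); x = 4 (local minimum)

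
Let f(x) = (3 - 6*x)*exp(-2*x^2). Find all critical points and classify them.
f'(x) = 6*(2*x*(2*x - 1) - 1)*exp(-2*x^2)

Solve f'(x) = 0:
  f'(x) = (24*x^2 - 12*x - 6)·exp(-2*x^2) and exp(-2*x^2) > 0 for every x, so f'(x) = 0 ⇔ 24*x^2 - 12*x - 6 = 0.
  Factor: 24*x^2 - 12*x - 6 = 6*(4*x^2 - 2*x - 1); 4*x^2 - 2*x - 1 = 0 has no rational roots; quadratic formula: x = (2 ± √20)/8.
  ⇒ x = 1/4 - sqrt(5)/4 ≈ -0.3090, 1/4 + sqrt(5)/4 ≈ 0.8090

f''(x) = 12*(4*x^2*(1 - 2*x) + 6*x - 1)*exp(-2*x^2)
Second-derivative test at each critical point:
  f''(-0.3090) = -22.1678 < 0 → local maximum
  f''(0.8090) = 7.2472 > 0 → local minimum

Critical points: x = 1/4 - sqrt(5)/4 ≈ -0.3090 (local maximum); x = 1/4 + sqrt(5)/4 ≈ 0.8090 (local minimum)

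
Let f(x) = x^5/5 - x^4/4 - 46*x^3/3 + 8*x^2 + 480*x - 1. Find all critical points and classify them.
f'(x) = x^4 - x^3 - 46*x^2 + 16*x + 480

Solve f'(x) = 0:
  Factor: x^4 - x^3 - 46*x^2 + 16*x + 480 = (x - 6)*(x - 4)*(x + 4)*(x + 5) = 0.
  ⇒ x = -5, -4, 4, 6

f''(x) = 4*x^3 - 3*x^2 - 92*x + 16
Second-derivative test at each critical point:
  f''(-5) = -99 < 0 → local maximum
  f''(-4) = 80 > 0 → local minimum
  f''(4) = -144 < 0 → local maximum
  f''(6) = 220 > 0 → local minimum

Critical points: x = -5 (local maximum); x = -4 (local minimum); x = 4 (local maximum); x = 6 (local minimum)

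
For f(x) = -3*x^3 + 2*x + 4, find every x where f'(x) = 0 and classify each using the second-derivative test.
f'(x) = 2 - 9*x^2

Solve f'(x) = 0:
  9*x^2 - 2 = 0 has no rational roots; quadratic formula: x = (0 ± √72)/18.
  ⇒ x = -sqrt(2)/3 ≈ -0.4714, sqrt(2)/3 ≈ 0.4714

f''(x) = -18*x
Second-derivative test at each critical point:
  f''(-0.4714) = 8.4853 > 0 → local minimum
  f''(0.4714) = -8.4853 < 0 → local maximum

Critical points: x = -sqrt(2)/3 ≈ -0.4714 (local minimum); x = sqrt(2)/3 ≈ 0.4714 (local maximum)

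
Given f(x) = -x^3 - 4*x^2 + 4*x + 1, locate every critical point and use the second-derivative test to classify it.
f'(x) = -3*x^2 - 8*x + 4

Solve f'(x) = 0:
  3*x^2 + 8*x - 4 = 0 has no rational roots; quadratic formula: x = (-8 ± √112)/6.
  ⇒ x = -2*sqrt(7)/3 - 4/3 ≈ -3.0972, -4/3 + 2*sqrt(7)/3 ≈ 0.4305

f''(x) = -6*x - 8
Second-derivative test at each critical point:
  f''(-3.0972) = 10.5830 > 0 → local minimum
  f''(0.4305) = -10.5830 < 0 → local maximum

Critical points: x = -2*sqrt(7)/3 - 4/3 ≈ -3.0972 (local minimum); x = -4/3 + 2*sqrt(7)/3 ≈ 0.4305 (local maximum)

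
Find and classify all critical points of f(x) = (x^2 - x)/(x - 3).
f'(x) = (x^2 - 6*x + 3)/(x^2 - 6*x + 9)

Solve f'(x) = 0:
  f'(x) = (x^2 - 6*x + 3)/(x - 3)^2; the denominator is positive wherever f is defined, so f'(x) = 0 ⇔ x^2 - 6*x + 3 = 0.
  x^2 - 6*x + 3 = 0 has no rational roots; quadratic formula: x = (6 ± √24)/2.
  ⇒ x = 3 - sqrt(6) ≈ 0.5505, sqrt(6) + 3 ≈ 5.4495

f''(x) = 12/(x^3 - 9*x^2 + 27*x - 27)
Second-derivative test at each critical point:
  f''(0.5505) = -0.8165 < 0 → local maximum
  f''(5.4495) = 0.8165 > 0 → local minimum

Critical points: x = 3 - sqrt(6) ≈ 0.5505 (local maximum); x = sqrt(6) + 3 ≈ 5.4495 (local minimum)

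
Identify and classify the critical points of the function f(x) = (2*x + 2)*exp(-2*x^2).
f'(x) = 2*(-4*x*(x + 1) + 1)*exp(-2*x^2)

Solve f'(x) = 0:
  f'(x) = (-8*x^2 - 8*x + 2)·exp(-2*x^2) and exp(-2*x^2) > 0 for every x, so f'(x) = 0 ⇔ -8*x^2 - 8*x + 2 = 0.
  Factor: -8*x^2 - 8*x + 2 = -2*(4*x^2 + 4*x - 1); 4*x^2 + 4*x - 1 = 0 has no rational roots; quadratic formula: x = (-4 ± √32)/8.
  ⇒ x = -sqrt(2)/2 - 1/2 ≈ -1.2071, -1/2 + sqrt(2)/2 ≈ 0.2071

f''(x) = 8*(4*x^2*(x + 1) - 3*x - 1)*exp(-2*x^2)
Second-derivative test at each critical point:
  f''(-1.2071) = 0.6137 > 0 → local minimum
  f''(0.2071) = -10.3836 < 0 → local maximum

Critical points: x = -sqrt(2)/2 - 1/2 ≈ -1.2071 (local minimum); x = -1/2 + sqrt(2)/2 ≈ 0.2071 (local maximum)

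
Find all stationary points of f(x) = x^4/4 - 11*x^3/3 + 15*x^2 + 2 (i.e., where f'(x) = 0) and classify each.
f'(x) = x*(x^2 - 11*x + 30)

Solve f'(x) = 0:
  Factor: x^3 - 11*x^2 + 30*x = x*(x - 6)*(x - 5) = 0.
  ⇒ x = 0, 5, 6

f''(x) = 3*x^2 - 22*x + 30
Second-derivative test at each critical point:
  f''(0) = 30 > 0 → local minimum
  f''(5) = -5 < 0 → local maximum
  f''(6) = 6 > 0 → local minimum

Critical points: x = 0 (local minimum); x = 5 (local maximum); x = 6 (local minimum)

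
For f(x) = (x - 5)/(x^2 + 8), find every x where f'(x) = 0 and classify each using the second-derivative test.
f'(x) = (x^2 - 2*x*(x - 5) + 8)/(x^2 + 8)^2

Solve f'(x) = 0:
  f'(x) = -(x^2 - 10*x - 8)/(x^2 + 8)^2; the denominator is positive wherever f is defined, so f'(x) = 0 ⇔ -x^2 + 10*x + 8 = 0.
  x^2 - 10*x - 8 = 0 has no rational roots; quadratic formula: x = (10 ± √132)/2.
  ⇒ x = 5 - sqrt(33) ≈ -0.7446, 5 + sqrt(33) ≈ 10.7446

f''(x) = 2*(4*x^2*(x - 5) + (5 - 3*x)*(x^2 + 8))/(x^2 + 8)^3
Second-derivative test at each critical point:
  f''(-0.7446) = 0.1570 > 0 → local minimum
  f''(10.7446) = -0.0008 < 0 → local maximum

Critical points: x = 5 - sqrt(33) ≈ -0.7446 (local minimum); x = 5 + sqrt(33) ≈ 10.7446 (local maximum)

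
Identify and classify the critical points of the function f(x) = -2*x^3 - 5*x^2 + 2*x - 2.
f'(x) = -6*x^2 - 10*x + 2

Solve f'(x) = 0:
  Factor: -6*x^2 - 10*x + 2 = -2*(3*x^2 + 5*x - 1); 3*x^2 + 5*x - 1 = 0 has no rational roots; quadratic formula: x = (-5 ± √37)/6.
  ⇒ x = -sqrt(37)/6 - 5/6 ≈ -1.8471, -5/6 + sqrt(37)/6 ≈ 0.1805

f''(x) = -12*x - 10
Second-derivative test at each critical point:
  f''(-1.8471) = 12.1655 > 0 → local minimum
  f''(0.1805) = -12.1655 < 0 → local maximum

Critical points: x = -sqrt(37)/6 - 5/6 ≈ -1.8471 (local minimum); x = -5/6 + sqrt(37)/6 ≈ 0.1805 (local maximum)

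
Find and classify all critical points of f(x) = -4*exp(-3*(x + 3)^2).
f'(x) = 24*(x + 3)*exp(-3*(x + 3)^2)

Solve f'(x) = 0:
  f'(x) = (24*x + 72)·exp(-3*(x + 3)^2) and exp(-3*(x + 3)^2) > 0 for every x, so f'(x) = 0 ⇔ 24*x + 72 = 0.
  Factor: 24*x + 72 = 24*(x + 3) = 0.
  ⇒ x = -3

f''(x) = 24*(1 - 6*(x + 3)^2)*exp(-3*(x + 3)^2)
Second-derivative test at each critical point:
  f''(-3) = 24 > 0 → local minimum

Critical points: x = -3 (local minimum)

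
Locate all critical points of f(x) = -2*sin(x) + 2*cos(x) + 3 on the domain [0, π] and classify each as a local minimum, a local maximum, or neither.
f'(x) = -2*sqrt(2)*sin(x + pi/4)

Solve f'(x) = 0 on [0, π]:
  f'(x) = 0 ⇔ -2*cos(x) = 2*sin(x) ⇔ tan(x) = -1, i.e. x = arctan(-1) + nπ; keep the solutions lying in [0, π].
  ⇒ x = 3*pi/4 ≈ 2.3562

f''(x) = -2*sqrt(2)*cos(x + pi/4)
Second-derivative test at each critical point:
  f''(2.3562) = 2.8284 > 0 → local minimum

Critical points: x = 3*pi/4 ≈ 2.3562 (local minimum)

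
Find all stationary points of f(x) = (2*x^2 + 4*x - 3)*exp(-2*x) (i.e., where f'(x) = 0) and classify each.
f'(x) = 2*(-2*x^2 - 2*x + 5)*exp(-2*x)

Solve f'(x) = 0:
  f'(x) = (-4*x^2 - 4*x + 10)·exp(-2*x) and exp(-2*x) > 0 for every x, so f'(x) = 0 ⇔ -4*x^2 - 4*x + 10 = 0.
  Factor: -4*x^2 - 4*x + 10 = -2*(2*x^2 + 2*x - 5); 2*x^2 + 2*x - 5 = 0 has no rational roots; quadratic formula: x = (-2 ± √44)/4.
  ⇒ x = -sqrt(11)/2 - 1/2 ≈ -2.1583, -1/2 + sqrt(11)/2 ≈ 1.1583

f''(x) = 8*(x^2 - 3)*exp(-2*x)
Second-derivative test at each critical point:
  f''(-2.1583) = 994.1288 > 0 → local minimum
  f''(1.1583) = -1.3082 < 0 → local maximum

Critical points: x = -sqrt(11)/2 - 1/2 ≈ -2.1583 (local minimum); x = -1/2 + sqrt(11)/2 ≈ 1.1583 (local maximum)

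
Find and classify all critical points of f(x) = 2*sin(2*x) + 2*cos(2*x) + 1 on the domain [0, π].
f'(x) = 4*sqrt(2)*cos(2*x + pi/4)

Solve f'(x) = 0 on [0, π]:
  f'(x) = 0 ⇔ 2*cos(2*x) = 2*sin(2*x) ⇔ tan(2*x) = 1, i.e. 2*x = arctan(1) + nπ; keep the solutions lying in [0, π].
  ⇒ x = pi/8 ≈ 0.3927, 5*pi/8 ≈ 1.9635

f''(x) = -8*sqrt(2)*sin(2*x + pi/4)
Second-derivative test at each critical point:
  f''(0.3927) = -11.3137 < 0 → local maximum
  f''(1.9635) = 11.3137 > 0 → local minimum

Critical points: x = pi/8 ≈ 0.3927 (local maximum); x = 5*pi/8 ≈ 1.9635 (local minimum)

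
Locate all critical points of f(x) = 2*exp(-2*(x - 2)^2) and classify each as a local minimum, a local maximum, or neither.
f'(x) = 8*(2 - x)*exp(-2*(x - 2)^2)

Solve f'(x) = 0:
  f'(x) = (16 - 8*x)·exp(-2*(x - 2)^2) and exp(-2*(x - 2)^2) > 0 for every x, so f'(x) = 0 ⇔ 16 - 8*x = 0.
  Factor: 16 - 8*x = -8*(x - 2) = 0.
  ⇒ x = 2

f''(x) = 8*(4*(x - 2)^2 - 1)*exp(-2*(x - 2)^2)
Second-derivative test at each critical point:
  f''(2) = -8 < 0 → local maximum

Critical points: x = 2 (local maximum)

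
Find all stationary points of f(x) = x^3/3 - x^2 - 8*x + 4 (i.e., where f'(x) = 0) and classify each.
f'(x) = x^2 - 2*x - 8

Solve f'(x) = 0:
  Factor: x^2 - 2*x - 8 = (x - 4)*(x + 2) = 0.
  ⇒ x = -2, 4

f''(x) = 2*x - 2
Second-derivative test at each critical point:
  f''(-2) = -6 < 0 → local maximum
  f''(4) = 6 > 0 → local minimum

Critical points: x = -2 (local maximum); x = 4 (local minimum)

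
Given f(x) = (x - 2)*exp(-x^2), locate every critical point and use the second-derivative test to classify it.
f'(x) = (-2*x*(x - 2) + 1)*exp(-x^2)

Solve f'(x) = 0:
  f'(x) = (-2*x^2 + 4*x + 1)·exp(-x^2) and exp(-x^2) > 0 for every x, so f'(x) = 0 ⇔ -2*x^2 + 4*x + 1 = 0.
  2*x^2 - 4*x - 1 = 0 has no rational roots; quadratic formula: x = (4 ± √24)/4.
  ⇒ x = 1 - sqrt(6)/2 ≈ -0.2247, 1 + sqrt(6)/2 ≈ 2.2247

f''(x) = 2*(2*x^2*(x - 2) - 3*x + 2)*exp(-x^2)
Second-derivative test at each critical point:
  f''(-0.2247) = 4.6577 > 0 → local minimum
  f''(2.2247) = -0.0347 < 0 → local maximum

Critical points: x = 1 - sqrt(6)/2 ≈ -0.2247 (local minimum); x = 1 + sqrt(6)/2 ≈ 2.2247 (local maximum)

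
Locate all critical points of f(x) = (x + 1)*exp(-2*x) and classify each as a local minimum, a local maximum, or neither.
f'(x) = (-2*x - 1)*exp(-2*x)

Solve f'(x) = 0:
  f'(x) = (-2*x - 1)·exp(-2*x) and exp(-2*x) > 0 for every x, so f'(x) = 0 ⇔ -2*x - 1 = 0.
  -2*x - 1 = 0.
  ⇒ x = -1/2

f''(x) = 4*x*exp(-2*x)
Second-derivative test at each critical point:
  f''(-1/2) = -5.4366 < 0 → local maximum

Critical points: x = -1/2 (local maximum)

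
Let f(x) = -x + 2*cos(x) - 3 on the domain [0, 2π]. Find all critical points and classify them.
f'(x) = -2*sin(x) - 1

Solve f'(x) = 0 on [0, 2π]:
  f'(x) = 0 ⇔ sin(x) = -1/2, i.e. x = arcsin(-1/2) + 2nπ or x = π − arcsin(-1/2) + 2nπ; keep the solutions lying in [0, 2π].
  ⇒ x = 7*pi/6 ≈ 3.6652, 11*pi/6 ≈ 5.7596

f''(x) = -2*cos(x)
Second-derivative test at each critical point:
  f''(3.6652) = 1.7321 > 0 → local minimum
  f''(5.7596) = -1.7321 < 0 → local maximum

Critical points: x = 7*pi/6 ≈ 3.6652 (local minimum); x = 11*pi/6 ≈ 5.7596 (local maximum)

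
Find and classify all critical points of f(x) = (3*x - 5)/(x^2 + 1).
f'(x) = (-3*x^2 + 10*x + 3)/(x^4 + 2*x^2 + 1)

Solve f'(x) = 0:
  f'(x) = -(3*x^2 - 10*x - 3)/(x^2 + 1)^2; the denominator is positive wherever f is defined, so f'(x) = 0 ⇔ -3*x^2 + 10*x + 3 = 0.
  3*x^2 - 10*x - 3 = 0 has no rational roots; quadratic formula: x = (10 ± √136)/6.
  ⇒ x = 5/3 - sqrt(34)/3 ≈ -0.2770, 5/3 + sqrt(34)/3 ≈ 3.6103

f''(x) = 2*(4*x^2*(3*x - 5) + (5 - 9*x)*(x^2 + 1))/(x^2 + 1)^3
Second-derivative test at each critical point:
  f''(-0.2770) = 10.0592 > 0 → local minimum
  f''(3.6103) = -0.0592 < 0 → local maximum

Critical points: x = 5/3 - sqrt(34)/3 ≈ -0.2770 (local minimum); x = 5/3 + sqrt(34)/3 ≈ 3.6103 (local maximum)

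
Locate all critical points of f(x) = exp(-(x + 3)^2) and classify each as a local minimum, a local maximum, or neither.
f'(x) = 2*(-x - 3)*exp(-(x + 3)^2)

Solve f'(x) = 0:
  f'(x) = (-2*x - 6)·exp(-(x + 3)^2) and exp(-(x + 3)^2) > 0 for every x, so f'(x) = 0 ⇔ -2*x - 6 = 0.
  Factor: -2*x - 6 = -2*(x + 3) = 0.
  ⇒ x = -3

f''(x) = 2*(2*(x + 3)^2 - 1)*exp(-(x + 3)^2)
Second-derivative test at each critical point:
  f''(-3) = -2 < 0 → local maximum

Critical points: x = -3 (local maximum)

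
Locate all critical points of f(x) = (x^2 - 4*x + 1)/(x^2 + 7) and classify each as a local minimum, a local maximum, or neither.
f'(x) = 4*(x^2 + 3*x - 7)/(x^4 + 14*x^2 + 49)

Solve f'(x) = 0:
  f'(x) = 4*(x^2 + 3*x - 7)/(x^2 + 7)^2; the denominator is positive wherever f is defined, so f'(x) = 0 ⇔ 4*x^2 + 12*x - 28 = 0.
  Factor: 4*x^2 + 12*x - 28 = 4*(x^2 + 3*x - 7); x^2 + 3*x - 7 = 0 has no rational roots; quadratic formula: x = (-3 ± √37)/2.
  ⇒ x = -sqrt(37)/2 - 3/2 ≈ -4.5414, -3/2 + sqrt(37)/2 ≈ 1.5414

f''(x) = 4*(-2*x^3 - 9*x^2 + 42*x + 21)/(x^6 + 21*x^4 + 147*x^2 + 343)
Second-derivative test at each critical point:
  f''(-4.5414) = -0.0319 < 0 → local maximum
  f''(1.5414) = 0.2768 > 0 → local minimum

Critical points: x = -sqrt(37)/2 - 3/2 ≈ -4.5414 (local maximum); x = -3/2 + sqrt(37)/2 ≈ 1.5414 (local minimum)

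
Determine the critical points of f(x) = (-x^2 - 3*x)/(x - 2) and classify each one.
f'(x) = (-x^2 + 4*x + 6)/(x^2 - 4*x + 4)

Solve f'(x) = 0:
  f'(x) = -(x^2 - 4*x - 6)/(x - 2)^2; the denominator is positive wherever f is defined, so f'(x) = 0 ⇔ -x^2 + 4*x + 6 = 0.
  x^2 - 4*x - 6 = 0 has no rational roots; quadratic formula: x = (4 ± √40)/2.
  ⇒ x = 2 - sqrt(10) ≈ -1.1623, 2 + sqrt(10) ≈ 5.1623

f''(x) = -20/(x^3 - 6*x^2 + 12*x - 8)
Second-derivative test at each critical point:
  f''(-1.1623) = 0.6325 > 0 → local minimum
  f''(5.1623) = -0.6325 < 0 → local maximum

Critical points: x = 2 - sqrt(10) ≈ -1.1623 (local minimum); x = 2 + sqrt(10) ≈ 5.1623 (local maximum)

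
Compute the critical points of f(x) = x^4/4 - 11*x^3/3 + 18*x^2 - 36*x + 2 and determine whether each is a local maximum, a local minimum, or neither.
f'(x) = x^3 - 11*x^2 + 36*x - 36

Solve f'(x) = 0:
  Factor: x^3 - 11*x^2 + 36*x - 36 = (x - 6)*(x - 3)*(x - 2) = 0.
  ⇒ x = 2, 3, 6

f''(x) = 3*x^2 - 22*x + 36
Second-derivative test at each critical point:
  f''(2) = 4 > 0 → local minimum
  f''(3) = -3 < 0 → local maximum
  f''(6) = 12 > 0 → local minimum

Critical points: x = 2 (local minimum); x = 3 (local maximum); x = 6 (local minimum)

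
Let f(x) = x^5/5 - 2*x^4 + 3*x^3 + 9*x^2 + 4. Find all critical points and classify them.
f'(x) = x*(x^3 - 8*x^2 + 9*x + 18)

Solve f'(x) = 0:
  Factor: x^4 - 8*x^3 + 9*x^2 + 18*x = x*(x - 6)*(x - 3)*(x + 1) = 0.
  ⇒ x = -1, 0, 3, 6

f''(x) = 4*x^3 - 24*x^2 + 18*x + 18
Second-derivative test at each critical point:
  f''(-1) = -28 < 0 → local maximum
  f''(0) = 18 > 0 → local minimum
  f''(3) = -36 < 0 → local maximum
  f''(6) = 126 > 0 → local minimum

Critical points: x = -1 (local maximum); x = 0 (local minimum); x = 3 (local maximum); x = 6 (local minimum)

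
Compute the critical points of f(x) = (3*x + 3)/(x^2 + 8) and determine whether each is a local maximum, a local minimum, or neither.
f'(x) = 3*(x^2 - 2*x*(x + 1) + 8)/(x^2 + 8)^2

Solve f'(x) = 0:
  f'(x) = -3*(x - 2)*(x + 4)/(x^2 + 8)^2; the denominator is positive wherever f is defined, so f'(x) = 0 ⇔ -3*x^2 - 6*x + 24 = 0.
  Factor: -3*x^2 - 6*x + 24 = -3*(x - 2)*(x + 4) = 0.
  ⇒ x = -4, 2

f''(x) = 6*(4*x^2*(x + 1) - (3*x + 1)*(x^2 + 8))/(x^2 + 8)^3
Second-derivative test at each critical point:
  f''(-4) = 1/32 > 0 → local minimum
  f''(2) = -1/8 < 0 → local maximum

Critical points: x = -4 (local minimum); x = 2 (local maximum)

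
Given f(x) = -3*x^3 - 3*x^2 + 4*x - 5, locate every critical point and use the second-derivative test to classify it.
f'(x) = -9*x^2 - 6*x + 4

Solve f'(x) = 0:
  9*x^2 + 6*x - 4 = 0 has no rational roots; quadratic formula: x = (-6 ± √180)/18.
  ⇒ x = -sqrt(5)/3 - 1/3 ≈ -1.0787, -1/3 + sqrt(5)/3 ≈ 0.4120

f''(x) = -18*x - 6
Second-derivative test at each critical point:
  f''(-1.0787) = 13.4164 > 0 → local minimum
  f''(0.4120) = -13.4164 < 0 → local maximum

Critical points: x = -sqrt(5)/3 - 1/3 ≈ -1.0787 (local minimum); x = -1/3 + sqrt(5)/3 ≈ 0.4120 (local maximum)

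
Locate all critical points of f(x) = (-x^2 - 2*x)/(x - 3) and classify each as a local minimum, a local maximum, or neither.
f'(x) = (-x^2 + 6*x + 6)/(x^2 - 6*x + 9)

Solve f'(x) = 0:
  f'(x) = -(x^2 - 6*x - 6)/(x - 3)^2; the denominator is positive wherever f is defined, so f'(x) = 0 ⇔ -x^2 + 6*x + 6 = 0.
  x^2 - 6*x - 6 = 0 has no rational roots; quadratic formula: x = (6 ± √60)/2.
  ⇒ x = 3 - sqrt(15) ≈ -0.8730, 3 + sqrt(15) ≈ 6.8730

f''(x) = -30/(x^3 - 9*x^2 + 27*x - 27)
Second-derivative test at each critical point:
  f''(-0.8730) = 0.5164 > 0 → local minimum
  f''(6.8730) = -0.5164 < 0 → local maximum

Critical points: x = 3 - sqrt(15) ≈ -0.8730 (local minimum); x = 3 + sqrt(15) ≈ 6.8730 (local maximum)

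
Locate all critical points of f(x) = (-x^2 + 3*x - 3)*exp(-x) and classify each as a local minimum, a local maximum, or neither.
f'(x) = (x^2 - 5*x + 6)*exp(-x)

Solve f'(x) = 0:
  f'(x) = (x^2 - 5*x + 6)·exp(-x) and exp(-x) > 0 for every x, so f'(x) = 0 ⇔ x^2 - 5*x + 6 = 0.
  Factor: x^2 - 5*x + 6 = (x - 3)*(x - 2) = 0.
  ⇒ x = 2, 3

f''(x) = (-x^2 + 7*x - 11)*exp(-x)
Second-derivative test at each critical point:
  f''(2) = -0.1353 < 0 → local maximum
  f''(3) = 0.0498 > 0 → local minimum

Critical points: x = 2 (local maximum); x = 3 (local minimum)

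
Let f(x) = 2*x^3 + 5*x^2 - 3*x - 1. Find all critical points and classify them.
f'(x) = 6*x^2 + 10*x - 3

Solve f'(x) = 0:
  6*x^2 + 10*x - 3 = 0 has no rational roots; quadratic formula: x = (-10 ± √172)/12.
  ⇒ x = -sqrt(43)/6 - 5/6 ≈ -1.9262, -5/6 + sqrt(43)/6 ≈ 0.2596

f''(x) = 12*x + 10
Second-derivative test at each critical point:
  f''(-1.9262) = -13.1149 < 0 → local maximum
  f''(0.2596) = 13.1149 > 0 → local minimum

Critical points: x = -sqrt(43)/6 - 5/6 ≈ -1.9262 (local maximum); x = -5/6 + sqrt(43)/6 ≈ 0.2596 (local minimum)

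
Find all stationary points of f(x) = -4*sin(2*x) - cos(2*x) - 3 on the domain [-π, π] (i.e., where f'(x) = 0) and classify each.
f'(x) = 2*sin(2*x) - 8*cos(2*x)

Solve f'(x) = 0 on [-π, π]:
  f'(x) = 0 ⇔ -4*cos(2*x) = -sin(2*x) ⇔ tan(2*x) = 4, i.e. 2*x = arctan(4) + nπ; keep the solutions lying in [-π, π].
  ⇒ x = -pi + atan(4)/2 ≈ -2.4787, -pi/2 + atan(4)/2 ≈ -0.9079, atan(4)/2 ≈ 0.6629, atan(4)/2 + pi/2 ≈ 2.2337

f''(x) = 16*sin(2*x) + 4*cos(2*x)
Second-derivative test at each critical point:
  f''(-2.4787) = 16.4924 > 0 → local minimum
  f''(-0.9079) = -16.4924 < 0 → local maximum
  f''(0.6629) = 16.4924 > 0 → local minimum
  f''(2.2337) = -16.4924 < 0 → local maximum

Critical points: x = -pi + atan(4)/2 ≈ -2.4787 (local minimum); x = -pi/2 + atan(4)/2 ≈ -0.9079 (local maximum); x = atan(4)/2 ≈ 0.6629 (local minimum); x = atan(4)/2 + pi/2 ≈ 2.2337 (local maximum)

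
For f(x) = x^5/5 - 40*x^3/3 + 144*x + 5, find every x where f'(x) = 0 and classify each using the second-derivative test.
f'(x) = x^4 - 40*x^2 + 144

Solve f'(x) = 0:
  Factor: x^4 - 40*x^2 + 144 = (x - 6)*(x - 2)*(x + 2)*(x + 6) = 0.
  ⇒ x = -6, -2, 2, 6

f''(x) = 4*x*(x^2 - 20)
Second-derivative test at each critical point:
  f''(-6) = -384 < 0 → local maximum
  f''(-2) = 128 > 0 → local minimum
  f''(2) = -128 < 0 → local maximum
  f''(6) = 384 > 0 → local minimum

Critical points: x = -6 (local maximum); x = -2 (local minimum); x = 2 (local maximum); x = 6 (local minimum)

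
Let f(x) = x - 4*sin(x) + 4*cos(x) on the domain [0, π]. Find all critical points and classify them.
f'(x) = -4*sqrt(2)*sin(x + pi/4) + 1

Solve f'(x) = 0 on [0, π]:
  f'(x) = 0 ⇔ -4*sin(x) - 4*cos(x) = -1. Write the left side as R·cos(x + φ) with R = √((-4)² + 4²) = 4*sqrt(2), cos φ = -sqrt(2)/2, sin φ = sqrt(2)/2; then cos(x + φ) = -sqrt(2)/8. Solve for x and keep the solutions lying in [0, π].
  ⇒ x = atan((1 + sqrt(31))/(1 - sqrt(31))) + pi ≈ 2.1785

f''(x) = -4*sqrt(2)*cos(x + pi/4)
Second-derivative test at each critical point:
  f''(2.1785) = 5.5678 > 0 → local minimum

Critical points: x = atan((1 + sqrt(31))/(1 - sqrt(31))) + pi ≈ 2.1785 (local minimum)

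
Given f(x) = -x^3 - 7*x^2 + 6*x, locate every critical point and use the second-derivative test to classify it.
f'(x) = -3*x^2 - 14*x + 6

Solve f'(x) = 0:
  3*x^2 + 14*x - 6 = 0 has no rational roots; quadratic formula: x = (-14 ± √268)/6.
  ⇒ x = -sqrt(67)/3 - 7/3 ≈ -5.0618, -7/3 + sqrt(67)/3 ≈ 0.3951

f''(x) = -6*x - 14
Second-derivative test at each critical point:
  f''(-5.0618) = 16.3707 > 0 → local minimum
  f''(0.3951) = -16.3707 < 0 → local maximum

Critical points: x = -sqrt(67)/3 - 7/3 ≈ -5.0618 (local minimum); x = -7/3 + sqrt(67)/3 ≈ 0.3951 (local maximum)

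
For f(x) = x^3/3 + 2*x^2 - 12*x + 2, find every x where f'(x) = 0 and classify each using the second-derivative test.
f'(x) = x^2 + 4*x - 12

Solve f'(x) = 0:
  Factor: x^2 + 4*x - 12 = (x - 2)*(x + 6) = 0.
  ⇒ x = -6, 2

f''(x) = 2*x + 4
Second-derivative test at each critical point:
  f''(-6) = -8 < 0 → local maximum
  f''(2) = 8 > 0 → local minimum

Critical points: x = -6 (local maximum); x = 2 (local minimum)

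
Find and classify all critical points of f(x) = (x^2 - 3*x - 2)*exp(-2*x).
f'(x) = (-2*x^2 + 8*x + 1)*exp(-2*x)

Solve f'(x) = 0:
  f'(x) = (-2*x^2 + 8*x + 1)·exp(-2*x) and exp(-2*x) > 0 for every x, so f'(x) = 0 ⇔ -2*x^2 + 8*x + 1 = 0.
  2*x^2 - 8*x - 1 = 0 has no rational roots; quadratic formula: x = (8 ± √72)/4.
  ⇒ x = 2 - 3*sqrt(2)/2 ≈ -0.1213, 2 + 3*sqrt(2)/2 ≈ 4.1213

f''(x) = 2*(2*x^2 - 10*x + 3)*exp(-2*x)
Second-derivative test at each critical point:
  f''(-0.1213) = 10.8154 > 0 → local minimum
  f''(4.1213) = -0.0022 < 0 → local maximum

Critical points: x = 2 - 3*sqrt(2)/2 ≈ -0.1213 (local minimum); x = 2 + 3*sqrt(2)/2 ≈ 4.1213 (local maximum)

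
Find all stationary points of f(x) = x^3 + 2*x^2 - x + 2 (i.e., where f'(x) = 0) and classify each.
f'(x) = 3*x^2 + 4*x - 1

Solve f'(x) = 0:
  3*x^2 + 4*x - 1 = 0 has no rational roots; quadratic formula: x = (-4 ± √28)/6.
  ⇒ x = -sqrt(7)/3 - 2/3 ≈ -1.5486, -2/3 + sqrt(7)/3 ≈ 0.2153

f''(x) = 6*x + 4
Second-derivative test at each critical point:
  f''(-1.5486) = -5.2915 < 0 → local maximum
  f''(0.2153) = 5.2915 > 0 → local minimum

Critical points: x = -sqrt(7)/3 - 2/3 ≈ -1.5486 (local maximum); x = -2/3 + sqrt(7)/3 ≈ 0.2153 (local minimum)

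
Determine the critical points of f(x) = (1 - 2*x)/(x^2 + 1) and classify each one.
f'(x) = 2*(x^2 - x - 1)/(x^4 + 2*x^2 + 1)

Solve f'(x) = 0:
  f'(x) = 2*(x^2 - x - 1)/(x^2 + 1)^2; the denominator is positive wherever f is defined, so f'(x) = 0 ⇔ 2*x^2 - 2*x - 2 = 0.
  Factor: 2*x^2 - 2*x - 2 = 2*(x^2 - x - 1); x^2 - x - 1 = 0 has no rational roots; quadratic formula: x = (1 ± √5)/2.
  ⇒ x = 1/2 - sqrt(5)/2 ≈ -0.6180, 1/2 + sqrt(5)/2 ≈ 1.6180

f''(x) = 2*(4*x^2*(1 - 2*x) + (6*x - 1)*(x^2 + 1))/(x^2 + 1)^3
Second-derivative test at each critical point:
  f''(-0.6180) = -2.3416 < 0 → local maximum
  f''(1.6180) = 0.3416 > 0 → local minimum

Critical points: x = 1/2 - sqrt(5)/2 ≈ -0.6180 (local maximum); x = 1/2 + sqrt(5)/2 ≈ 1.6180 (local minimum)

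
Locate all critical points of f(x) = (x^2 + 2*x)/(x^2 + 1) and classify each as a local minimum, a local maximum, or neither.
f'(x) = 2*(-x^2 + x + 1)/(x^4 + 2*x^2 + 1)

Solve f'(x) = 0:
  f'(x) = -2*(x^2 - x - 1)/(x^2 + 1)^2; the denominator is positive wherever f is defined, so f'(x) = 0 ⇔ -2*x^2 + 2*x + 2 = 0.
  Factor: -2*x^2 + 2*x + 2 = -2*(x^2 - x - 1); x^2 - x - 1 = 0 has no rational roots; quadratic formula: x = (1 ± √5)/2.
  ⇒ x = 1/2 - sqrt(5)/2 ≈ -0.6180, 1/2 + sqrt(5)/2 ≈ 1.6180

f''(x) = 2*(2*x^3 - 3*x^2 - 6*x + 1)/(x^6 + 3*x^4 + 3*x^2 + 1)
Second-derivative test at each critical point:
  f''(-0.6180) = 2.3416 > 0 → local minimum
  f''(1.6180) = -0.3416 < 0 → local maximum

Critical points: x = 1/2 - sqrt(5)/2 ≈ -0.6180 (local minimum); x = 1/2 + sqrt(5)/2 ≈ 1.6180 (local maximum)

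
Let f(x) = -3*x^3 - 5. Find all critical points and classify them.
f'(x) = -9*x^2

Solve f'(x) = 0:
  ⇒ x = 0

f''(x) = -18*x
Second-derivative test at each critical point:
  f''(0) = 0, so the second-derivative test is inconclusive; use the first-derivative test: f'(-1/4) = -0.5625, f'(1/4) = -0.5625 — f' is negative on both sides (no sign change) → neither a local maximum nor a local minimum

Critical points: x = 0 (neither)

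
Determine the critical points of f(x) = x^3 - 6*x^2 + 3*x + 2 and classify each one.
f'(x) = 3*x^2 - 12*x + 3

Solve f'(x) = 0:
  Factor: 3*x^2 - 12*x + 3 = 3*(x^2 - 4*x + 1); x^2 - 4*x + 1 = 0 has no rational roots; quadratic formula: x = (4 ± √12)/2.
  ⇒ x = 2 - sqrt(3) ≈ 0.2679, sqrt(3) + 2 ≈ 3.7321

f''(x) = 6*x - 12
Second-derivative test at each critical point:
  f''(0.2679) = -10.3923 < 0 → local maximum
  f''(3.7321) = 10.3923 > 0 → local minimum

Critical points: x = 2 - sqrt(3) ≈ 0.2679 (local maximum); x = sqrt(3) + 2 ≈ 3.7321 (local minimum)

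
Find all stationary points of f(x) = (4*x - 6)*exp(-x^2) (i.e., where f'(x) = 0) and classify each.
f'(x) = 4*(-x*(2*x - 3) + 1)*exp(-x^2)

Solve f'(x) = 0:
  f'(x) = (-8*x^2 + 12*x + 4)·exp(-x^2) and exp(-x^2) > 0 for every x, so f'(x) = 0 ⇔ -8*x^2 + 12*x + 4 = 0.
  Factor: -8*x^2 + 12*x + 4 = -4*(2*x^2 - 3*x - 1); 2*x^2 - 3*x - 1 = 0 has no rational roots; quadratic formula: x = (3 ± √17)/4.
  ⇒ x = 3/4 - sqrt(17)/4 ≈ -0.2808, 3/4 + sqrt(17)/4 ≈ 1.7808

f''(x) = 4*(2*x^2*(2*x - 3) - 6*x + 3)*exp(-x^2)
Second-derivative test at each critical point:
  f''(-0.2808) = 15.2422 > 0 → local minimum
  f''(1.7808) = -0.6919 < 0 → local maximum

Critical points: x = 3/4 - sqrt(17)/4 ≈ -0.2808 (local minimum); x = 3/4 + sqrt(17)/4 ≈ 1.7808 (local maximum)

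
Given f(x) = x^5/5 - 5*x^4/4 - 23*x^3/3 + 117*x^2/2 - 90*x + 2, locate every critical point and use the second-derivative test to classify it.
f'(x) = x^4 - 5*x^3 - 23*x^2 + 117*x - 90

Solve f'(x) = 0:
  Factor: x^4 - 5*x^3 - 23*x^2 + 117*x - 90 = (x - 6)*(x - 3)*(x - 1)*(x + 5) = 0.
  ⇒ x = -5, 1, 3, 6

f''(x) = 4*x^3 - 15*x^2 - 46*x + 117
Second-derivative test at each critical point:
  f''(-5) = -528 < 0 → local maximum
  f''(1) = 60 > 0 → local minimum
  f''(3) = -48 < 0 → local maximum
  f''(6) = 165 > 0 → local minimum

Critical points: x = -5 (local maximum); x = 1 (local minimum); x = 3 (local maximum); x = 6 (local minimum)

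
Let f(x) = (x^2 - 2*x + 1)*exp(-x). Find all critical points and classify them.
f'(x) = (-x^2 + 4*x - 3)*exp(-x)

Solve f'(x) = 0:
  f'(x) = (-x^2 + 4*x - 3)·exp(-x) and exp(-x) > 0 for every x, so f'(x) = 0 ⇔ -x^2 + 4*x - 3 = 0.
  Factor: -x^2 + 4*x - 3 = -(x - 3)*(x - 1) = 0.
  ⇒ x = 1, 3

f''(x) = (x^2 - 6*x + 7)*exp(-x)
Second-derivative test at each critical point:
  f''(1) = 0.7358 > 0 → local minimum
  f''(3) = -0.0996 < 0 → local maximum

Critical points: x = 1 (local minimum); x = 3 (local maximum)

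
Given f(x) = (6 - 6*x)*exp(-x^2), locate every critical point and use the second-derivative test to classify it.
f'(x) = 6*(2*x*(x - 1) - 1)*exp(-x^2)

Solve f'(x) = 0:
  f'(x) = (12*x^2 - 12*x - 6)·exp(-x^2) and exp(-x^2) > 0 for every x, so f'(x) = 0 ⇔ 12*x^2 - 12*x - 6 = 0.
  Factor: 12*x^2 - 12*x - 6 = 6*(2*x^2 - 2*x - 1); 2*x^2 - 2*x - 1 = 0 has no rational roots; quadratic formula: x = (2 ± √12)/4.
  ⇒ x = 1/2 - sqrt(3)/2 ≈ -0.3660, 1/2 + sqrt(3)/2 ≈ 1.3660

f''(x) = 12*(2*x^2*(1 - x) + 3*x - 1)*exp(-x^2)
Second-derivative test at each critical point:
  f''(-0.3660) = -18.1785 < 0 → local maximum
  f''(1.3660) = 3.2162 > 0 → local minimum

Critical points: x = 1/2 - sqrt(3)/2 ≈ -0.3660 (local maximum); x = 1/2 + sqrt(3)/2 ≈ 1.3660 (local minimum)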